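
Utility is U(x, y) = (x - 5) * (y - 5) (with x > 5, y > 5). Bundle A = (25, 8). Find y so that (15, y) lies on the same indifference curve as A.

y = 11

U(25, 8) = 60.
Set U(15, y) = 60 and solve.
With x = 15: (15 − 5) = 10, so (y − 5) = 60/10 = 6.
So y = 5 + 6 = 11.
Check: U(15, 11) = 60.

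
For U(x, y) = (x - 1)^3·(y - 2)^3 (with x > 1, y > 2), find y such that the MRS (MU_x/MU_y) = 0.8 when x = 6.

y = 6

MU_x = 3·(x−1)^2·(y−2)^3, MU_y = 3·(x−1)^3·(y−2)^2.
MRS = (y−2)/(x−1).
Substitute x = 6: MRS = (y − 2)/5. Setting this equal to 0.8 gives y − 2 = 0.8·5 = 4, so y = 6.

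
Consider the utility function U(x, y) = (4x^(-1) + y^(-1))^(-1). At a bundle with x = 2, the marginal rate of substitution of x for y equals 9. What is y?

For CES with ρ = -1, MRS = (4/1)·(y/x)^2.
Setting (4/1)·(y/2)^2 = 9 gives (y/2)^2 = 2.25, so y/2 = 1.5 and y = 3.

y = 3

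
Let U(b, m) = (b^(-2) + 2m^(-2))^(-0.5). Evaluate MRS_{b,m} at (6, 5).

For CES with ρ = -2, MRS = (1/2)·(m/b)^3.
At (6, 5): MRS = 125/432.
The indifference curve has slope −125/432 at this bundle.

MRS = 125/432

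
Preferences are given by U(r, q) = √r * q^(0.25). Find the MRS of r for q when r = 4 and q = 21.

MU_r = 0.5·r^(-0.5)·q^(0.25) and MU_q = 0.25·√r·q^(-0.75).
MRS = MU_r/MU_q = (2)·q/r.
At (4, 21): MRS = 10.5.
That is, one extra unit of r is worth 10.5 units of q at the margin.

MRS = 10.5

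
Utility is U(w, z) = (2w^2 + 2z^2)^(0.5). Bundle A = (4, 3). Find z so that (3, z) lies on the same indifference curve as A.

z = 4

U depends on (w, z) only through S = 2w^2 + 2z^2, so equal utility means equal S. At (4, 3): S = 50.
With w = 3: 2·3^2 = 18, so 2z^2 = 50 − 18 = 32, i.e. z^2 = 16.
Hence z = √16 = 4.
Check: U(3, 4) = 7.0711.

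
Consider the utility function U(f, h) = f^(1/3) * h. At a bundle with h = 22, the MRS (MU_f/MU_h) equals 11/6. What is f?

MU_f = 1/3·f^(-2/3)·h and MU_h = f^(1/3).
MRS = MU_f/MU_h = (1/3)·h/f.
Substitute h = 22: MRS = (22/3)/f. Setting (22/3)/f = 11/6 gives f = (22/3)/(11/6) = 4.

f = 4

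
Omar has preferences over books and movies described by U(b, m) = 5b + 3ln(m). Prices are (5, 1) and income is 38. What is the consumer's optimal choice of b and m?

b* = 7, m* = 3

MU_b = 5, MU_m = 3/m.
MRS = 5 ÷ (3/m).
Tangency: set MRS = p_b/p_m = 5/1 = 5.
MRS depends only on m: (5/3)·m = 5 ⇒ m* = 5/(5/3) = 3.
From the budget, 5·b = 38 − 1·3 = 35, so b* = 7.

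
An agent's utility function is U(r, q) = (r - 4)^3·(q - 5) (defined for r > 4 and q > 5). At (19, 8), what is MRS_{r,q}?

MU_r = 3·(r−4)^2·(q−5), MU_q = (r−4)^3.
MRS = (3/1)·(q−5)/(r−4).
At (19, 8): MRS = 0.6.
So at (19, 8) the consumer would give up 0.6 units of q for one more unit of r.

MRS = 0.6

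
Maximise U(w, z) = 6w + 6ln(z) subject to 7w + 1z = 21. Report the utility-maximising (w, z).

w* = 2, z* = 7

MU_w = 6, MU_z = 6/z.
MRS = 6 ÷ (6/z).
Tangency: set MRS = p_w/p_z = 7/1 = 7.
MRS depends only on z: z = 7 ⇒ z* = 7.
From the budget, 7·w = 21 − 1·7 = 14, so w* = 2.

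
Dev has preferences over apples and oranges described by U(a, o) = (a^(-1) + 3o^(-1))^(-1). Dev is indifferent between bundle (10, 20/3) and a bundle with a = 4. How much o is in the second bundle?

o = 10

U depends on (a, o) only through S = a^(-1) + 3o^(-1), so equal utility means equal S. At (10, 20/3): S = 0.55.
With a = 4: 4^(-1) = 0.25, so 3o^(-1) = 0.55 − 0.25 = 0.3, i.e. o^(-1) = 0.1.
Hence o = 1/0.1 = 10.
Check: U(4, 10) = 1.8182.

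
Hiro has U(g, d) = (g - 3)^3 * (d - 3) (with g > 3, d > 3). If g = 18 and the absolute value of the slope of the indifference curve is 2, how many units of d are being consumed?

MU_g = 3·(g−3)^2·(d−3), MU_d = (g−3)^3.
MRS = (3/1)·(d−3)/(g−3).
Substitute g = 18: MRS = (d − 3)/5. Setting this equal to 2 gives d − 3 = 2·5 = 10, so d = 13.

d = 13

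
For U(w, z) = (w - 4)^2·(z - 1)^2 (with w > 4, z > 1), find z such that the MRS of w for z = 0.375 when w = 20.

z = 7

MU_w = 2·(w−4)·(z−1)^2, MU_z = 2·(w−4)^2·(z−1).
MRS = (z−1)/(w−4).
Substitute w = 20: MRS = (z − 1)/16. Setting this equal to 0.375 gives z − 1 = 0.375·16 = 6, so z = 7.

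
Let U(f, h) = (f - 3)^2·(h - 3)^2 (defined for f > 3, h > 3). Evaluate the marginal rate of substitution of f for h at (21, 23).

MU_f = 2·(f−3)·(h−3)^2, MU_h = 2·(f−3)^2·(h−3).
MRS = (h−3)/(f−3).
At (21, 23): MRS = 10/9.
That is, one extra unit of f is worth 10/9 units of h at the margin.

MRS = 10/9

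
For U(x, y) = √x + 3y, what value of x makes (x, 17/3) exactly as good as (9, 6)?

U(9, 6) = 21.
Set U(x, 17/3) = 21 and solve.
With y = 17/3: √x = 21 − 3·17/3 = 4, so √x = 4 and x = 16.
Check: U(16, 17/3) = 21.

x = 16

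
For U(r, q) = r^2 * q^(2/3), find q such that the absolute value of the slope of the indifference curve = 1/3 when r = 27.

q = 3

MU_r = 2·r·q^(2/3) and MU_q = 2/3·r^2·q^(-1/3).
MRS = MU_r/MU_q = (3)·q/r.
Substitute r = 27: MRS = q/9. Setting q/9 = 1/3 gives q = (1/3)·9 = 3.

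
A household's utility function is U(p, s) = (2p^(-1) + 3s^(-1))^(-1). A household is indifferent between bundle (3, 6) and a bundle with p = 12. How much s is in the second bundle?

U depends on (p, s) only through S = 2p^(-1) + 3s^(-1), so equal utility means equal S. At (3, 6): S = 7/6.
With p = 12: 2·12^(-1) = 1/6, so 3s^(-1) = 7/6 − 1/6 = 1, i.e. s^(-1) = 1/3.
Hence s = 1/(1/3) = 3.
Check: U(12, 3) = 0.8571.

s = 3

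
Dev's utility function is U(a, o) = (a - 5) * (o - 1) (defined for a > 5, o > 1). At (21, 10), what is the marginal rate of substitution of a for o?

MRS = 9/16

MU_a = (o−1), MU_o = (a−5).
MRS = (o−1)/(a−5).
At (21, 10): MRS = 9/16.
The indifference curve has slope −9/16 at this bundle.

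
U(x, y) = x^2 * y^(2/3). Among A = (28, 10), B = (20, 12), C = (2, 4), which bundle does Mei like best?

Bundle A

Evaluate utility at each bundle:
U(A) = 3639.006.
U(B) = 2096.593.
U(C) = 10.079.
Highest utility is A, so A ≻ B ≻ C.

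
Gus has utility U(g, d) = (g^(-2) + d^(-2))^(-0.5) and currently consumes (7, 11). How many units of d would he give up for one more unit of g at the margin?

MRS = 1331/343

For CES with ρ = -2, MRS = (d/g)^3.
At (7, 11): MRS = 1331/343.
That is, one extra unit of g is worth 1331/343 units of d at the margin.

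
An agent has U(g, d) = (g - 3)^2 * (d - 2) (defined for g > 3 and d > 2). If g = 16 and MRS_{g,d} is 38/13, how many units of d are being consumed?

d = 21

MU_g = 2·(g−3)·(d−2), MU_d = (g−3)^2.
MRS = (2/1)·(d−2)/(g−3).
Substitute g = 16: MRS = (d − 2)/6.5. Setting this equal to 38/13 gives d − 2 = (38/13)·6.5 = 19, so d = 21.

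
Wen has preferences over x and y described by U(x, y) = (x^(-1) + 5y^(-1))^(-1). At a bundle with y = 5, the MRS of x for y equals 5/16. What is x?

x = 4

For CES with ρ = -1, MRS = (1/5)·(y/x)^2.
Setting (1/5)·(5/x)^2 = 5/16 gives (5/x)^2 = 25/16, so 5/x = 1.25 and x = 4.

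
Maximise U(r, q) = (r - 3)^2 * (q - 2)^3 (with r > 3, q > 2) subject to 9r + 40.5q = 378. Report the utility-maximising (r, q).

MU_r = 2·(r−3)·(q−2)^3, MU_q = 3·(r−3)^2·(q−2)^2.
MRS = (2/3)·(q−2)/(r−3).
Tangency: set MRS = p_r/p_q = 9/40.5 = 2/9.
So (2/3)·(q − 2)/(r − 3) = 2/9, i.e. (q − 2) = (1/3)·(r − 3).
Rewrite the budget in excess-of-subsistence terms: 9·(r − 3) + 40.5·(q − 2) = 378 − 9·3 − 40.5·2 = 270.
Substituting, 22.5·(r − 3) = 270, so r − 3 = 12 and r* = 15.
Then q − 2 = (1/3)·12 = 4, so q* = 6.

r* = 15, q* = 6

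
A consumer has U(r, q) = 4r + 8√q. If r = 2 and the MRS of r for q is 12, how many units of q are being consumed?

MU_r = 4, MU_q = 8/(2√q).
MRS = 4 ÷ (8/(2√q)).
MRS depends only on q: √q = 12 ⇒ √q = 12 ⇒ q = 144.

q = 144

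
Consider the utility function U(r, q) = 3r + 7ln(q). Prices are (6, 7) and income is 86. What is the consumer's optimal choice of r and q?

MU_r = 3, MU_q = 7/q.
MRS = 3 ÷ (7/q).
Tangency: set MRS = p_r/p_q = 6/7.
MRS depends only on q: (3/7)·q = 6/7 ⇒ q* = (6/7)/(3/7) = 2.
From the budget, 6·r = 86 − 7·2 = 72, so r* = 12.

r* = 12, q* = 2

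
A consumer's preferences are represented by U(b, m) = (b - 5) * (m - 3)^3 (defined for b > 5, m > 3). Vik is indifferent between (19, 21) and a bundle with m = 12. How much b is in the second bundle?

U(19, 21) = 81648.
Set U(b, 12) = 81648 and solve.
With m = 12: (12 − 3)^3 = 729, so (b − 5) = 81648/729 = 112.
So b = 5 + 112 = 117.
Check: U(117, 12) = 81648.

b = 117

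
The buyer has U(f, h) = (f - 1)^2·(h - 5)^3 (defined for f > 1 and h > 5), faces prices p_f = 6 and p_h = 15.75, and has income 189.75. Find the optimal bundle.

MU_f = 2·(f−1)·(h−5)^3, MU_h = 3·(f−1)^2·(h−5)^2.
MRS = (2/3)·(h−5)/(f−1).
Tangency: set MRS = p_f/p_h = 6/15.75 = 8/21.
So (2/3)·(h − 5)/(f − 1) = 8/21, i.e. (h − 5) = (4/7)·(f − 1).
Rewrite the budget in excess-of-subsistence terms: 6·(f − 1) + 15.75·(h − 5) = 189.75 − 6·1 − 15.75·5 = 105.
Substituting, 15·(f − 1) = 105, so f − 1 = 7 and f* = 8.
Then h − 5 = (4/7)·7 = 4, so h* = 9.

f* = 8, h* = 9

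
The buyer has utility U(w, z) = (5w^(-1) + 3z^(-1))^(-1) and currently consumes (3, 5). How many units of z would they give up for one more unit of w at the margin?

MRS = 125/27

For CES with ρ = -1, MRS = (5/3)·(z/w)^2.
At (3, 5): MRS = 125/27.
The indifference curve has slope −125/27 at this bundle.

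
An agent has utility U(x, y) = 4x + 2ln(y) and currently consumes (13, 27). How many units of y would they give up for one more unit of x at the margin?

MU_x = 4, MU_y = 2/y.
MRS = 4 ÷ (2/y).
At (13, 27): MRS = 54.
So at (13, 27) the consumer would give up 54 units of y for one more unit of x.

MRS = 54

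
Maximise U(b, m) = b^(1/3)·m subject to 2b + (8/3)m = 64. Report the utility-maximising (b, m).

b* = 8, m* = 18

MU_b = 1/3·b^(-2/3)·m and MU_m = b^(1/3).
MRS = MU_b/MU_m = (1/3)·m/b.
Tangency: set MRS = p_b/p_m = 2/(8/3) = 0.75.
So (1/3)·m/b = 0.75, i.e. m = 2.25·b.
Substitute into the budget 2·b + (8/3)·m = 64: 8·b = 64, so b* = 8.
Then m* = 2.25·8 = 18.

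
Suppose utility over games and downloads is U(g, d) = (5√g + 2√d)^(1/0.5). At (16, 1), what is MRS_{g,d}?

MRS = 0.625

For CES with ρ = 0.5, MRS = (5/2)·√(d/g).
At (16, 1): MRS = 0.625.
The indifference curve has slope −0.625 at this bundle.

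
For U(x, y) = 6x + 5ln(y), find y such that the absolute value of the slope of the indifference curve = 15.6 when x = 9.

y = 13

MU_x = 6, MU_y = 5/y.
MRS = 6 ÷ (5/y).
MRS depends only on y: 1.2·y = 15.6 ⇒ y = 15.6/1.2 = 13.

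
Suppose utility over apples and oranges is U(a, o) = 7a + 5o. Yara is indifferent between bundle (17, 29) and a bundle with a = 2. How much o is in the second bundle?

o = 50

U(17, 29) = 264.
Set U(2, o) = 264 and solve.
7·2 + 5o = 264 ⇒ 5o = 250 ⇒ o = 50.
Check: U(2, 50) = 264.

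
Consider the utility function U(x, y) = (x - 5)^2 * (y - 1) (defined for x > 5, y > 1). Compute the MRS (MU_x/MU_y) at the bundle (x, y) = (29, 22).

MU_x = 2·(x−5)·(y−1), MU_y = (x−5)^2.
MRS = (2/1)·(y−1)/(x−5).
At (29, 22): MRS = 1.75.
So at (29, 22) the consumer would give up 1.75 units of y for one more unit of x.

MRS = 1.75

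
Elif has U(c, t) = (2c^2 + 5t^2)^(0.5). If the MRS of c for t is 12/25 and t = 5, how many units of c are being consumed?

For CES with ρ = 2, MRS = (2/5)·(t/c)^(-1).
Setting (2/5)·(5/c)^(-1) = 12/25 gives (5/c)^(-1) = 1.2, so 5/c = 5/6 and c = 6.

c = 6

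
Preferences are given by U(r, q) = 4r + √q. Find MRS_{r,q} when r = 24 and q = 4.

MU_r = 4, MU_q = 1/(2√q).
MRS = 4 ÷ (1/(2√q)).
At (24, 4): MRS = 16.
The indifference curve has slope −16 at this bundle.

MRS = 16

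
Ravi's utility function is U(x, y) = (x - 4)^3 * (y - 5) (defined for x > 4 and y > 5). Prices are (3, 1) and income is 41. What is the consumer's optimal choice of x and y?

x* = 10, y* = 11

MU_x = 3·(x−4)^2·(y−5), MU_y = (x−4)^3.
MRS = (3/1)·(y−5)/(x−4).
Tangency: set MRS = p_x/p_y = 3/1 = 3.
So (3/1)·(y − 5)/(x − 4) = 3, i.e. (y − 5) = (x − 4).
Rewrite the budget in excess-of-subsistence terms: 3·(x − 4) + 1·(y − 5) = 41 − 3·4 − 1·5 = 24.
Substituting, 4·(x − 4) = 24, so x − 4 = 6 and x* = 10.
Then y − 5 = 6, so y* = 11.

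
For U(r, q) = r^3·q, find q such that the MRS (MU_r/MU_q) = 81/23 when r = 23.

q = 27

MU_r = 3·r^2·q and MU_q = r^3.
MRS = MU_r/MU_q = (3/1)·q/r.
Substitute r = 23: MRS = q/(23/3). Setting q/(23/3) = 81/23 gives q = (81/23)·(23/3) = 27.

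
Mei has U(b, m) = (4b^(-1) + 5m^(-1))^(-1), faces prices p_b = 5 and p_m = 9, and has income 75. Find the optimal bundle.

For CES with ρ = -1, MRS = (4/5)·(m/b)^2.
Tangency: set MRS = p_b/p_m = 5/9.
So (m/b)^2 = 25/36; taking the square root, m/b = 5/6, i.e. m = (5/6)·b.
Substitute into the budget 5·b + 9·m = 75: 12.5·b = 75, so b* = 6 and m* = (5/6)·6 = 5.

b* = 6, m* = 5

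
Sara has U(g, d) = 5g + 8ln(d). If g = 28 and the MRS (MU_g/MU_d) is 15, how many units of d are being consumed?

MU_g = 5, MU_d = 8/d.
MRS = 5 ÷ (8/d).
MRS depends only on d: 0.625·d = 15 ⇒ d = 15/0.625 = 24.

d = 24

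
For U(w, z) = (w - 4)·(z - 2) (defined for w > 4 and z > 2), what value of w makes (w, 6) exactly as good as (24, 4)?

U(24, 4) = 40.
Set U(w, 6) = 40 and solve.
With z = 6: (6 − 2) = 4, so (w − 4) = 40/4 = 10.
So w = 4 + 10 = 14.
Check: U(14, 6) = 40.

w = 14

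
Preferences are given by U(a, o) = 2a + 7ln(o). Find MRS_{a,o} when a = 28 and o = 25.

MRS = 50/7

MU_a = 2, MU_o = 7/o.
MRS = 2 ÷ (7/o).
At (28, 25): MRS = 50/7.
So at (28, 25) the consumer would give up 50/7 units of o for one more unit of a.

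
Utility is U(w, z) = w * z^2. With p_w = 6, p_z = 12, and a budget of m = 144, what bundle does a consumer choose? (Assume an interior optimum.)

w* = 8, z* = 8

MU_w = z^2 and MU_z = 2·w·z.
MRS = MU_w/MU_z = (1/2)·z/w.
Tangency: set MRS = p_w/p_z = 6/12 = 0.5.
So (1/2)·z/w = 0.5, i.e. z = w.
Substitute into the budget 6·w + 12·z = 144: 18·w = 144, so w* = 8.
Then z* = 8.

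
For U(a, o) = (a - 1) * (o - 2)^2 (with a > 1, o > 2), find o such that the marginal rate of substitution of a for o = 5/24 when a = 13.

MU_a = (o−2)^2, MU_o = 2·(a−1)·(o−2).
MRS = (1/2)·(o−2)/(a−1).
Substitute a = 13: MRS = (o − 2)/24. Setting this equal to 5/24 gives o − 2 = (5/24)·24 = 5, so o = 7.

o = 7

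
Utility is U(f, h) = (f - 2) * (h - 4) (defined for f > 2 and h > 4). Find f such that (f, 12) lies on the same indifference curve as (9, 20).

U(9, 20) = 112.
Set U(f, 12) = 112 and solve.
With h = 12: (12 − 4) = 8, so (f − 2) = 112/8 = 14.
So f = 2 + 14 = 16.
Check: U(16, 12) = 112.

f = 16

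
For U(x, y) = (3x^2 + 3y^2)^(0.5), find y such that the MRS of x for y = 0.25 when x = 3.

y = 12

For CES with ρ = 2, MRS = (y/x)^(-1).
Setting (y/3)^(-1) = 0.25 gives y/3 = 4 and y = 12.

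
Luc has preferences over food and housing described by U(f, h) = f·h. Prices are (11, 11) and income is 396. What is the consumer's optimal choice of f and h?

MU_f = h and MU_h = f.
MRS = MU_f/MU_h = h/f.
Tangency: set MRS = p_f/p_h = 11/11 = 1.
So h/f = 1, i.e. h = f.
Substitute into the budget 11·f + 11·h = 396: 22·f = 396, so f* = 18.
Then h* = 18.

f* = 18, h* = 18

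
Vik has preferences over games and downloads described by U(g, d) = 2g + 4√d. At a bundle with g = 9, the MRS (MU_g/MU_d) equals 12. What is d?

MU_g = 2, MU_d = 4/(2√d).
MRS = 2 ÷ (4/(2√d)).
MRS depends only on d: √d = 12 ⇒ √d = 12 ⇒ d = 144.

d = 144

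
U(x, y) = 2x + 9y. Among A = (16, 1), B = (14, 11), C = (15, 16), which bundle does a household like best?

Evaluate utility at each bundle:
U(A) = 41.
U(B) = 127.
U(C) = 174.
Highest utility is C, so C ≻ B ≻ A.

Bundle C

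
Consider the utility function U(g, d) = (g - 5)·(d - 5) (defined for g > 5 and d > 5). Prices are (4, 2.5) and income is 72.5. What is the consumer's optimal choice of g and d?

MU_g = (d−5), MU_d = (g−5).
MRS = (d−5)/(g−5).
Tangency: set MRS = p_g/p_d = 4/2.5 = 1.6.
So (d − 5)/(g − 5) = 1.6, i.e. (d − 5) = 1.6·(g − 5).
Rewrite the budget in excess-of-subsistence terms: 4·(g − 5) + 2.5·(d − 5) = 72.5 − 4·5 − 2.5·5 = 40.
Substituting, 8·(g − 5) = 40, so g − 5 = 5 and g* = 10.
Then d − 5 = 1.6·5 = 8, so d* = 13.

g* = 10, d* = 13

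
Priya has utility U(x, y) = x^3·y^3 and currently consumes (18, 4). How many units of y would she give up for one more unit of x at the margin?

MU_x = 3·x^2·y^3 and MU_y = 3·x^3·y^2.
MRS = MU_x/MU_y = y/x.
At (18, 4): MRS = 2/9.
So at (18, 4) the consumer would give up 2/9 units of y for one more unit of x.

MRS = 2/9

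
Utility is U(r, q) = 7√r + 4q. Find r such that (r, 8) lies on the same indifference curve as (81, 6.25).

r = 64

U(81, 6.25) = 88.
Set U(r, 8) = 88 and solve.
With q = 8: 7√r = 88 − 4·8 = 56, so √r = 8 and r = 64.
Check: U(64, 8) = 88.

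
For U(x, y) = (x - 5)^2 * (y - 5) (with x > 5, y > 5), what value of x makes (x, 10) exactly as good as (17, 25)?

U(17, 25) = 2880.
Set U(x, 10) = 2880 and solve.
With y = 10: (10 − 5) = 5, so (x − 5)^2 = 2880/5 = 576.
Taking the square root (with x > 5): x − 5 = 24, so x = 29.
Check: U(29, 10) = 2880.

x = 29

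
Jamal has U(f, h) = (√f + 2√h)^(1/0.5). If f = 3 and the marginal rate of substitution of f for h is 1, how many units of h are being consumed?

For CES with ρ = 0.5, MRS = (1/2)·√(h/f).
Setting (1/2)·√(h/3) = 1 gives √(h/3) = 2, so h/3 = 4 and h = 12.

h = 12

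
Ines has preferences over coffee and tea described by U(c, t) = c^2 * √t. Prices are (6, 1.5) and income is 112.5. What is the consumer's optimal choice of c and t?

c* = 15, t* = 15

MU_c = 2·c·√t and MU_t = 0.5·c^2·t^(-0.5).
MRS = MU_c/MU_t = (4)·t/c.
Tangency: set MRS = p_c/p_t = 6/1.5 = 4.
So (4)·t/c = 4, i.e. t = c.
Substitute into the budget 6·c + 1.5·t = 112.5: 7.5·c = 112.5, so c* = 15.
Then t* = 15.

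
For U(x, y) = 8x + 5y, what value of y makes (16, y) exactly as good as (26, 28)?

U(26, 28) = 348.
Set U(16, y) = 348 and solve.
8·16 + 5y = 348 ⇒ 5y = 220 ⇒ y = 44.
Check: U(16, 44) = 348.

y = 44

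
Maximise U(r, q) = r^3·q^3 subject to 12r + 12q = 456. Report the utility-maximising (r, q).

r* = 19, q* = 19

MU_r = 3·r^2·q^3 and MU_q = 3·r^3·q^2.
MRS = MU_r/MU_q = q/r.
Tangency: set MRS = p_r/p_q = 12/12 = 1.
So q/r = 1, i.e. q = r.
Substitute into the budget 12·r + 12·q = 456: 24·r = 456, so r* = 19.
Then q* = 19.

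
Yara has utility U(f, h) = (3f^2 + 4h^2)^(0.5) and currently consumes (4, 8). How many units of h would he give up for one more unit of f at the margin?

For CES with ρ = 2, MRS = (3/4)·(h/f)^(-1).
At (4, 8): MRS = 0.375.
That is, one extra unit of f is worth 0.375 units of h at the margin.

MRS = 0.375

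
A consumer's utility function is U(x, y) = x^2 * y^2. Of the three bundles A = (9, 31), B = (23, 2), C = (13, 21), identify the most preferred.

Bundle A

Evaluate utility at each bundle:
U(A) = 77841.
U(B) = 2116.
U(C) = 74529.
Highest utility is A, so A ≻ C ≻ B.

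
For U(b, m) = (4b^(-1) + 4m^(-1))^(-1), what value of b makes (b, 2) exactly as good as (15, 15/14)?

b = 2

U depends on (b, m) only through S = 4b^(-1) + 4m^(-1), so equal utility means equal S. At (15, 15/14): S = 4.
With m = 2: 4·2^(-1) = 2, so 4b^(-1) = 4 − 2 = 2, i.e. b^(-1) = 0.5.
Hence b = 1/0.5 = 2.
Check: U(2, 2) = 0.25.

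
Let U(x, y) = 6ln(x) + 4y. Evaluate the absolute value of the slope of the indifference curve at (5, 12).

MU_x = 6/x, MU_y = 4.
MRS = 6/x ÷ 4.
At (5, 12): MRS = 0.3.
The indifference curve has slope −0.3 at this bundle.

MRS = 0.3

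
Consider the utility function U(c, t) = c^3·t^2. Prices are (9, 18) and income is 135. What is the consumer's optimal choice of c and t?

c* = 9, t* = 3

MU_c = 3·c^2·t^2 and MU_t = 2·c^3·t.
MRS = MU_c/MU_t = (3/2)·t/c.
Tangency: set MRS = p_c/p_t = 9/18 = 0.5.
So (3/2)·t/c = 0.5, i.e. t = (1/3)·c.
Substitute into the budget 9·c + 18·t = 135: 15·c = 135, so c* = 9.
Then t* = (1/3)·9 = 3.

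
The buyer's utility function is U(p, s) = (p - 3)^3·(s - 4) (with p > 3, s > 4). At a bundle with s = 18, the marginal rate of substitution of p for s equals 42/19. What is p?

p = 22

MU_p = 3·(p−3)^2·(s−4), MU_s = (p−3)^3.
MRS = (3/1)·(s−4)/(p−3).
Substitute s = 18: MRS = 42/(p − 3). Setting this equal to 42/19 gives p − 3 = 42/(42/19) = 19, so p = 22.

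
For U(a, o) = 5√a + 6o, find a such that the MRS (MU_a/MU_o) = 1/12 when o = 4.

a = 25

MU_a = 5/(2√a), MU_o = 6.
MRS = 5/(2√a) ÷ 6.
MRS depends only on a: (5/12)/√a = 1/12 ⇒ √a = (5/12)/(1/12) = 5 ⇒ a = 25.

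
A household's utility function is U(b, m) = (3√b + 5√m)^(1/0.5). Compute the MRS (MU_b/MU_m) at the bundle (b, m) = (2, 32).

For CES with ρ = 0.5, MRS = (3/5)·√(m/b).
At (2, 32): MRS = 2.4.
That is, one extra unit of b is worth 2.4 units of m at the margin.

MRS = 2.4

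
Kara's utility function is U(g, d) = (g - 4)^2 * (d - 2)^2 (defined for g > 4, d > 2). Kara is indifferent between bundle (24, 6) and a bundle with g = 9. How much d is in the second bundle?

U(24, 6) = 6400.
Set U(9, d) = 6400 and solve.
With g = 9: (9 − 4)^2 = 25, so (d − 2)^2 = 6400/25 = 256.
Taking the square root (with d > 2): d − 2 = 16, so d = 18.
Check: U(9, 18) = 6400.

d = 18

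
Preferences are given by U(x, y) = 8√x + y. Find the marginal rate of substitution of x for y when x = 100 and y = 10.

MU_x = 8/(2√x), MU_y = 1.
MRS = 8/(2√x) ÷ 1.
At (100, 10): MRS = 0.4.
The indifference curve has slope −0.4 at this bundle.

MRS = 0.4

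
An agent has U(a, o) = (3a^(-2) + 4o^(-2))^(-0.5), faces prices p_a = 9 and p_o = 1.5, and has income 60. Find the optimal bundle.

For CES with ρ = -2, MRS = (3/4)·(o/a)^3.
Tangency: set MRS = p_a/p_o = 9/1.5 = 6.
So (o/a)^3 = 8; taking the cube root, o/a = 2, i.e. o = 2·a.
Substitute into the budget 9·a + 1.5·o = 60: 12·a = 60, so a* = 5 and o* = 2·5 = 10.

a* = 5, o* = 10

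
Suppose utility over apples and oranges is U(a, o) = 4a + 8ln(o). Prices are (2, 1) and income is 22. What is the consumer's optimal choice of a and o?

a* = 9, o* = 4

MU_a = 4, MU_o = 8/o.
MRS = 4 ÷ (8/o).
Tangency: set MRS = p_a/p_o = 2/1 = 2.
MRS depends only on o: 0.5·o = 2 ⇒ o* = 2/0.5 = 4.
From the budget, 2·a = 22 − 1·4 = 18, so a* = 9.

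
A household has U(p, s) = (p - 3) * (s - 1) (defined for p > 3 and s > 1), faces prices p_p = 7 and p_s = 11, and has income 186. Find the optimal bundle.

MU_p = (s−1), MU_s = (p−3).
MRS = (s−1)/(p−3).
Tangency: set MRS = p_p/p_s = 7/11.
So (s − 1)/(p − 3) = 7/11, i.e. (s − 1) = (7/11)·(p − 3).
Rewrite the budget in excess-of-subsistence terms: 7·(p − 3) + 11·(s − 1) = 186 − 7·3 − 11·1 = 154.
Substituting, 14·(p − 3) = 154, so p − 3 = 11 and p* = 14.
Then s − 1 = (7/11)·11 = 7, so s* = 8.

p* = 14, s* = 8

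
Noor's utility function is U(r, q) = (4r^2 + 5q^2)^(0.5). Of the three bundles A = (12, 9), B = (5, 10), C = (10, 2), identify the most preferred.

Evaluate utility at each bundle:
U(A) = 31.321.
U(B) = 24.495.
U(C) = 20.494.
Highest utility is A, so A ≻ B ≻ C.

Bundle A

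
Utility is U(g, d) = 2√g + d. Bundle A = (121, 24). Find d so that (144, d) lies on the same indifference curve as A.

d = 22

U(121, 24) = 46.
Set U(144, d) = 46 and solve.
With g = 144: √144 = 12, so d = 46 − 2·12 = 22.
Check: U(144, 22) = 46.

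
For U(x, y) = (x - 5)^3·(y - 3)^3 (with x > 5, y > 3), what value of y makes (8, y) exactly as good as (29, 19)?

U(29, 19) = 56623104.
Set U(8, y) = 56623104 and solve.
With x = 8: (8 − 5)^3 = 27, so (y − 3)^3 = 56623104/27 = 2097152.
Taking the cube root (with y > 3): y − 3 = 128, so y = 131.
Check: U(8, 131) = 56623104.

y = 131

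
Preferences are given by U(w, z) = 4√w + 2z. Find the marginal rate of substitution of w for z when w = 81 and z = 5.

MU_w = 4/(2√w), MU_z = 2.
MRS = 4/(2√w) ÷ 2.
At (81, 5): MRS = 1/9.
That is, one extra unit of w is worth 1/9 units of z at the margin.

MRS = 1/9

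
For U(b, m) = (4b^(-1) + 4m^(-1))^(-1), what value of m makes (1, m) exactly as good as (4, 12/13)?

m = 3

U depends on (b, m) only through S = 4b^(-1) + 4m^(-1), so equal utility means equal S. At (4, 12/13): S = 16/3.
With b = 1: 4·1^(-1) = 4, so 4m^(-1) = 16/3 − 4 = 4/3, i.e. m^(-1) = 1/3.
Hence m = 1/(1/3) = 3.
Check: U(1, 3) = 0.1875.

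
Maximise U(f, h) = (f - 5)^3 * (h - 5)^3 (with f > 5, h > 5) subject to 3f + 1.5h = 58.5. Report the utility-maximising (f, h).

f* = 11, h* = 17

MU_f = 3·(f−5)^2·(h−5)^3, MU_h = 3·(f−5)^3·(h−5)^2.
MRS = (h−5)/(f−5).
Tangency: set MRS = p_f/p_h = 3/1.5 = 2.
So (h − 5)/(f − 5) = 2, i.e. (h − 5) = 2·(f − 5).
Rewrite the budget in excess-of-subsistence terms: 3·(f − 5) + 1.5·(h − 5) = 58.5 − 3·5 − 1.5·5 = 36.
Substituting, 6·(f − 5) = 36, so f − 5 = 6 and f* = 11.
Then h − 5 = 2·6 = 12, so h* = 17.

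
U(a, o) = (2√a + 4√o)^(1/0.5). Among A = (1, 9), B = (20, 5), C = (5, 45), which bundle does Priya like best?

Bundle C

Evaluate utility at each bundle:
U(A) = 196.000.
U(B) = 320.000.
U(C) = 980.000.
Highest utility is C, so C ≻ B ≻ A.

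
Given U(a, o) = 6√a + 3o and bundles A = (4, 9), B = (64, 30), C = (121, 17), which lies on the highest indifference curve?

Bundle B

Evaluate utility at each bundle:
U(A) = 39.000.
U(B) = 138.000.
U(C) = 117.000.
Highest utility is B, so B ≻ C ≻ A.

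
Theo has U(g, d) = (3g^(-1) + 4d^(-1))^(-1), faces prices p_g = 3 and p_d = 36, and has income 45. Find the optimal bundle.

g* = 3, d* = 1

For CES with ρ = -1, MRS = (3/4)·(d/g)^2.
Tangency: set MRS = p_g/p_d = 3/36 = 1/12.
So (d/g)^2 = 1/9; taking the square root, d/g = 1/3, i.e. d = (1/3)·g.
Substitute into the budget 3·g + 36·d = 45: 15·g = 45, so g* = 3 and d* = (1/3)·3 = 1.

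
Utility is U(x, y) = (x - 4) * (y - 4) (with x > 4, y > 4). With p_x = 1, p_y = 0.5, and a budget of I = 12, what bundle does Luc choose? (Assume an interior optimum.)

MU_x = (y−4), MU_y = (x−4).
MRS = (y−4)/(x−4).
Tangency: set MRS = p_x/p_y = 1/0.5 = 2.
So (y − 4)/(x − 4) = 2, i.e. (y − 4) = 2·(x − 4).
Rewrite the budget in excess-of-subsistence terms: 1·(x − 4) + 0.5·(y − 4) = 12 − 1·4 − 0.5·4 = 6.
Substituting, 2·(x − 4) = 6, so x − 4 = 3 and x* = 7.
Then y − 4 = 2·3 = 6, so y* = 10.

x* = 7, y* = 10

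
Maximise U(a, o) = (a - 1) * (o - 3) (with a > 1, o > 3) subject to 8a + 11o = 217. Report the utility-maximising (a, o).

a* = 12, o* = 11

MU_a = (o−3), MU_o = (a−1).
MRS = (o−3)/(a−1).
Tangency: set MRS = p_a/p_o = 8/11.
So (o − 3)/(a − 1) = 8/11, i.e. (o − 3) = (8/11)·(a − 1).
Rewrite the budget in excess-of-subsistence terms: 8·(a − 1) + 11·(o − 3) = 217 − 8·1 − 11·3 = 176.
Substituting, 16·(a − 1) = 176, so a − 1 = 11 and a* = 12.
Then o − 3 = (8/11)·11 = 8, so o* = 11.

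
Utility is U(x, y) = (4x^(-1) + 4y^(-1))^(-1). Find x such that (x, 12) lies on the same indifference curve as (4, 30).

x = 5

U depends on (x, y) only through S = 4x^(-1) + 4y^(-1), so equal utility means equal S. At (4, 30): S = 17/15.
With y = 12: 4·12^(-1) = 1/3, so 4x^(-1) = 17/15 − 1/3 = 0.8, i.e. x^(-1) = 0.2.
Hence x = 1/0.2 = 5.
Check: U(5, 12) = 0.8824.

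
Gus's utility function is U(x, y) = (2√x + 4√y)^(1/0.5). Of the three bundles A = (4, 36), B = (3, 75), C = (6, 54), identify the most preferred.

Bundle B

Evaluate utility at each bundle:
U(A) = 784.000.
U(B) = 1452.000.
U(C) = 1176.000.
Highest utility is B, so B ≻ C ≻ A.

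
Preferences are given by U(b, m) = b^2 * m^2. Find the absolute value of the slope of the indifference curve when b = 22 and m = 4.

MU_b = 2·b·m^2 and MU_m = 2·b^2·m.
MRS = MU_b/MU_m = m/b.
At (22, 4): MRS = 2/11.
That is, one extra unit of b is worth 2/11 units of m at the margin.

MRS = 2/11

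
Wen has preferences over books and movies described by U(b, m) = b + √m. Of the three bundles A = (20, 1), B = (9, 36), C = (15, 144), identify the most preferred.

Bundle C

Evaluate utility at each bundle:
U(A) = 21.000.
U(B) = 15.000.
U(C) = 27.000.
Highest utility is C, so C ≻ A ≻ B.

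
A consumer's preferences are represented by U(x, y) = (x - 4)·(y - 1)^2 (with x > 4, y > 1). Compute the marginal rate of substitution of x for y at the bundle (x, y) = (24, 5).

MRS = 0.1

MU_x = (y−1)^2, MU_y = 2·(x−4)·(y−1).
MRS = (1/2)·(y−1)/(x−4).
At (24, 5): MRS = 0.1.
The indifference curve has slope −0.1 at this bundle.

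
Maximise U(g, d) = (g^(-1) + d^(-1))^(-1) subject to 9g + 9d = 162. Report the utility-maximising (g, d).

g* = 9, d* = 9

For CES with ρ = -1, MRS = (d/g)^2.
Tangency: set MRS = p_g/p_d = 9/9 = 1.
So (d/g)^2 = 1; taking the square root, d/g = 1, i.e. d = g.
Substitute into the budget 9·g + 9·d = 162: 18·g = 162, so g* = 9 and d* = 9.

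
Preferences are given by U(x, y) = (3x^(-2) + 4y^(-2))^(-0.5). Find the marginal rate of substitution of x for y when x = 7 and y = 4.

For CES with ρ = -2, MRS = (3/4)·(y/x)^3.
At (7, 4): MRS = 48/343.
The indifference curve has slope −48/343 at this bundle.

MRS = 48/343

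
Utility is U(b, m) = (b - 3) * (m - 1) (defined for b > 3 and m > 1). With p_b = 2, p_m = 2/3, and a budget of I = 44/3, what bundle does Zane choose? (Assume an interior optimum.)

b* = 5, m* = 7

MU_b = (m−1), MU_m = (b−3).
MRS = (m−1)/(b−3).
Tangency: set MRS = p_b/p_m = 2/(2/3) = 3.
So (m − 1)/(b − 3) = 3, i.e. (m − 1) = 3·(b − 3).
Rewrite the budget in excess-of-subsistence terms: 2·(b − 3) + (2/3)·(m − 1) = 44/3 − 2·3 − (2/3)·1 = 8.
Substituting, 4·(b − 3) = 8, so b − 3 = 2 and b* = 5.
Then m − 1 = 3·2 = 6, so m* = 7.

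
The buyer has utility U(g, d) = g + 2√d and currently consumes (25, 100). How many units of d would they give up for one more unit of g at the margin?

MRS = 10

MU_g = 1, MU_d = 2/(2√d).
MRS = 1 ÷ (2/(2√d)).
At (25, 100): MRS = 10.
So at (25, 100) the consumer would give up 10 units of d for one more unit of g.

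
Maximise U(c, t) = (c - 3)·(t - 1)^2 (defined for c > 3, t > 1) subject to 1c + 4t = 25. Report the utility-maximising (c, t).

MU_c = (t−1)^2, MU_t = 2·(c−3)·(t−1).
MRS = (1/2)·(t−1)/(c−3).
Tangency: set MRS = p_c/p_t = 1/4 = 0.25.
So (1/2)·(t − 1)/(c − 3) = 0.25, i.e. (t − 1) = 0.5·(c − 3).
Rewrite the budget in excess-of-subsistence terms: 1·(c − 3) + 4·(t − 1) = 25 − 1·3 − 4·1 = 18.
Substituting, 3·(c − 3) = 18, so c − 3 = 6 and c* = 9.
Then t − 1 = 0.5·6 = 3, so t* = 4.

c* = 9, t* = 4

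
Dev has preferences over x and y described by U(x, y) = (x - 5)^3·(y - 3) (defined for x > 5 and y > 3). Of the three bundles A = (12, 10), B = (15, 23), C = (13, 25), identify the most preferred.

Evaluate utility at each bundle:
U(A) = 2401.
U(B) = 20000.
U(C) = 11264.
Highest utility is B, so B ≻ C ≻ A.

Bundle B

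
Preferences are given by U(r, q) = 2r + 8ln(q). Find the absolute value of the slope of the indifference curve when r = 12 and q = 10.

MRS = 2.5

MU_r = 2, MU_q = 8/q.
MRS = 2 ÷ (8/q).
At (12, 10): MRS = 2.5.
The indifference curve has slope −2.5 at this bundle.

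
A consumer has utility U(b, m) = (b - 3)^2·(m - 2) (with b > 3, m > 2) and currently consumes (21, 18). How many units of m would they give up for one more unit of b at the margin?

MRS = 16/9

MU_b = 2·(b−3)·(m−2), MU_m = (b−3)^2.
MRS = (2/1)·(m−2)/(b−3).
At (21, 18): MRS = 16/9.
The indifference curve has slope −16/9 at this bundle.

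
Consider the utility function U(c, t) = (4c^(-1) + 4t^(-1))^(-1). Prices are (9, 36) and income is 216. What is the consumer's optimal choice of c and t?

c* = 8, t* = 4

For CES with ρ = -1, MRS = (t/c)^2.
Tangency: set MRS = p_c/p_t = 9/36 = 0.25.
So (t/c)^2 = 0.25; taking the square root, t/c = 0.5, i.e. t = 0.5·c.
Substitute into the budget 9·c + 36·t = 216: 27·c = 216, so c* = 8 and t* = 0.5·8 = 4.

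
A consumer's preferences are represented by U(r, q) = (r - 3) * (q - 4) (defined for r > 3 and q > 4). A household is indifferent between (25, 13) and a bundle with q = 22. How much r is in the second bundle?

r = 14

U(25, 13) = 198.
Set U(r, 22) = 198 and solve.
With q = 22: (22 − 4) = 18, so (r − 3) = 198/18 = 11.
So r = 3 + 11 = 14.
Check: U(14, 22) = 198.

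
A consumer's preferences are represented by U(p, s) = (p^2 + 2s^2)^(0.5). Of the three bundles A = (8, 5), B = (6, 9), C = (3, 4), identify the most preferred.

Evaluate utility at each bundle:
U(A) = 10.677.
U(B) = 14.071.
U(C) = 6.403.
Highest utility is B, so B ≻ A ≻ C.

Bundle B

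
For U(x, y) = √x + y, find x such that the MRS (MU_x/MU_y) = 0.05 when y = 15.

MU_x = 1/(2√x), MU_y = 1.
MRS = 1/(2√x) ÷ 1.
MRS depends only on x: 0.5/√x = 0.05 ⇒ √x = 0.5/0.05 = 10 ⇒ x = 100.

x = 100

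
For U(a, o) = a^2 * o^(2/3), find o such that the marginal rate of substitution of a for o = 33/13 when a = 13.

MU_a = 2·a·o^(2/3) and MU_o = 2/3·a^2·o^(-1/3).
MRS = MU_a/MU_o = (3)·o/a.
Substitute a = 13: MRS = o/(13/3). Setting o/(13/3) = 33/13 gives o = (33/13)·(13/3) = 11.

o = 11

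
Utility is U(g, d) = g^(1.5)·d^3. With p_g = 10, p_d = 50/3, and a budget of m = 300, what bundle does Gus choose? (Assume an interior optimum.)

MU_g = 1.5·√g·d^3 and MU_d = 3·g^(1.5)·d^2.
MRS = MU_g/MU_d = (0.5)·d/g.
Tangency: set MRS = p_g/p_d = 10/(50/3) = 0.6.
So (0.5)·d/g = 0.6, i.e. d = 1.2·g.
Substitute into the budget 10·g + (50/3)·d = 300: 30·g = 300, so g* = 10.
Then d* = 1.2·10 = 12.

g* = 10, d* = 12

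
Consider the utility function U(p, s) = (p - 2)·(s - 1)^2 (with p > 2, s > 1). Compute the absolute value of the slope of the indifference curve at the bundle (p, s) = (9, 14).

MRS = 13/14

MU_p = (s−1)^2, MU_s = 2·(p−2)·(s−1).
MRS = (1/2)·(s−1)/(p−2).
At (9, 14): MRS = 13/14.
The indifference curve has slope −13/14 at this bundle.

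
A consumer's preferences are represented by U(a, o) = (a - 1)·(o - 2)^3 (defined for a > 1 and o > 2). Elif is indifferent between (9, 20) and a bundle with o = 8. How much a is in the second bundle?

U(9, 20) = 46656.
Set U(a, 8) = 46656 and solve.
With o = 8: (8 − 2)^3 = 216, so (a − 1) = 46656/216 = 216.
So a = 1 + 216 = 217.
Check: U(217, 8) = 46656.

a = 217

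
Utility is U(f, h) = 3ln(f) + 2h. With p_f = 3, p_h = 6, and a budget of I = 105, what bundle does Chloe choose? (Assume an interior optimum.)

f* = 3, h* = 16

MU_f = 3/f, MU_h = 2.
MRS = 3/f ÷ 2.
Tangency: set MRS = p_f/p_h = 3/6 = 0.5.
MRS depends only on f: 1.5/f = 0.5 ⇒ f* = 1.5/0.5 = 3.
From the budget, 6·h = 105 − 3·3 = 96, so h* = 16.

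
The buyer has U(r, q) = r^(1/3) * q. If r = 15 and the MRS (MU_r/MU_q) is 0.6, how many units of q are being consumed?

MU_r = 1/3·r^(-2/3)·q and MU_q = r^(1/3).
MRS = MU_r/MU_q = (1/3)·q/r.
Substitute r = 15: MRS = q/45. Setting q/45 = 0.6 gives q = 0.6·45 = 27.

q = 27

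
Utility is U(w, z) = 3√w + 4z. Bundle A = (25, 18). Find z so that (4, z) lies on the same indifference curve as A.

U(25, 18) = 87.
Set U(4, z) = 87 and solve.
With w = 4: √4 = 2, so 4z = 87 − 3·2 = 81 and z = 20.25.
Check: U(4, 20.25) = 87.

z = 20.25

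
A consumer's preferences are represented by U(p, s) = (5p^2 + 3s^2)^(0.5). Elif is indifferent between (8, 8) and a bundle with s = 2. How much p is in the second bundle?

U depends on (p, s) only through S = 5p^2 + 3s^2, so equal utility means equal S. At (8, 8): S = 512.
With s = 2: 3·2^2 = 12, so 5p^2 = 512 − 12 = 500, i.e. p^2 = 100.
Hence p = √100 = 10.
Check: U(10, 2) = 22.6274.

p = 10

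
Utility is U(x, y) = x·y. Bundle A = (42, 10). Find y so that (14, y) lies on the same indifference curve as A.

U(42, 10) = 420.
Set U(14, y) = 420 and solve.
With x = 14: y = 420/14 = 30.
Check: U(14, 30) = 420.

y = 30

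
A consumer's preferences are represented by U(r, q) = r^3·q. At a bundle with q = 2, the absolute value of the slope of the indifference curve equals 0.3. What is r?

r = 20

MU_r = 3·r^2·q and MU_q = r^3.
MRS = MU_r/MU_q = (3/1)·q/r.
Substitute q = 2: MRS = 6/r. Setting 6/r = 0.3 gives r = 6/0.3 = 20.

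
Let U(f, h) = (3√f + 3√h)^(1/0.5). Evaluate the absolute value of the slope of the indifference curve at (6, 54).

For CES with ρ = 0.5, MRS = √(h/f).
At (6, 54): MRS = 3.
That is, one extra unit of f is worth 3 units of h at the margin.

MRS = 3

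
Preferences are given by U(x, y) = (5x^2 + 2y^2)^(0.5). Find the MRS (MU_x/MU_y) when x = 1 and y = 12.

MRS = 5/24

For CES with ρ = 2, MRS = (5/2)·(y/x)^(-1).
At (1, 12): MRS = 5/24.
So at (1, 12) the consumer would give up 5/24 units of y for one more unit of x.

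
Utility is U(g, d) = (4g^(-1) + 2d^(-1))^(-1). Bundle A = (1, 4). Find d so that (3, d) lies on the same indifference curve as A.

U depends on (g, d) only through S = 4g^(-1) + 2d^(-1), so equal utility means equal S. At (1, 4): S = 4.5.
With g = 3: 4·3^(-1) = 4/3, so 2d^(-1) = 4.5 − 4/3 = 19/6, i.e. d^(-1) = 19/12.
Hence d = 1/(19/12) = 12/19.
Check: U(3, 12/19) = 0.2222.

d = 12/19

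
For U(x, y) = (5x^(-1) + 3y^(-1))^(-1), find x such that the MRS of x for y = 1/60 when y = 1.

x = 10

For CES with ρ = -1, MRS = (5/3)·(y/x)^2.
Setting (5/3)·(1/x)^2 = 1/60 gives (1/x)^2 = 1/100, so 1/x = 0.1 and x = 10.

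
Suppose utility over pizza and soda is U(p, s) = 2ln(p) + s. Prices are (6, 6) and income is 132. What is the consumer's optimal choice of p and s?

p* = 2, s* = 20

MU_p = 2/p, MU_s = 1.
MRS = 2/p ÷ 1.
Tangency: set MRS = p_p/p_s = 6/6 = 1.
MRS depends only on p: 2/p = 1 ⇒ p* = 2/1 = 2.
From the budget, 6·s = 132 − 6·2 = 120, so s* = 20.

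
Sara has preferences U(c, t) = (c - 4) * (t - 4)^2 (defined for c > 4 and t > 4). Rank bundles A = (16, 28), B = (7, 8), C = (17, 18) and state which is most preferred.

Bundle A

Evaluate utility at each bundle:
U(A) = 6912.
U(B) = 48.
U(C) = 2548.
Highest utility is A, so A ≻ C ≻ B.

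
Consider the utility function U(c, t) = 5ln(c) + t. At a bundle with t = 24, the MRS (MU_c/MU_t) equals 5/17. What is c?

c = 17

MU_c = 5/c, MU_t = 1.
MRS = 5/c ÷ 1.
MRS depends only on c: 5/c = 5/17 ⇒ c = 5/(5/17) = 17.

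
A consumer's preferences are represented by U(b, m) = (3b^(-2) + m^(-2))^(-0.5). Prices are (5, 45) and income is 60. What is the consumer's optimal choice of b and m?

For CES with ρ = -2, MRS = (3/1)·(m/b)^3.
Tangency: set MRS = p_b/p_m = 5/45 = 1/9.
So (m/b)^3 = 1/27; taking the cube root, m/b = 1/3, i.e. m = (1/3)·b.
Substitute into the budget 5·b + 45·m = 60: 20·b = 60, so b* = 3 and m* = (1/3)·3 = 1.

b* = 3, m* = 1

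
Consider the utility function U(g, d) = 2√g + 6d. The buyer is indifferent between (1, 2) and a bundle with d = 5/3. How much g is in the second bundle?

U(1, 2) = 14.
Set U(g, 5/3) = 14 and solve.
With d = 5/3: 2√g = 14 − 6·5/3 = 4, so √g = 2 and g = 4.
Check: U(4, 5/3) = 14.

g = 4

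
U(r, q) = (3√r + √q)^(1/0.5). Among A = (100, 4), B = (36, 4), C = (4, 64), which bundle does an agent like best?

Evaluate utility at each bundle:
U(A) = 1024.000.
U(B) = 400.000.
U(C) = 196.000.
Highest utility is A, so A ≻ B ≻ C.

Bundle A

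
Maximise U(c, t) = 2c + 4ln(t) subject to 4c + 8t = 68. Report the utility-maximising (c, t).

MU_c = 2, MU_t = 4/t.
MRS = 2 ÷ (4/t).
Tangency: set MRS = p_c/p_t = 4/8 = 0.5.
MRS depends only on t: 0.5·t = 0.5 ⇒ t* = 0.5/0.5 = 1.
From the budget, 4·c = 68 − 8·1 = 60, so c* = 15.

c* = 15, t* = 1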